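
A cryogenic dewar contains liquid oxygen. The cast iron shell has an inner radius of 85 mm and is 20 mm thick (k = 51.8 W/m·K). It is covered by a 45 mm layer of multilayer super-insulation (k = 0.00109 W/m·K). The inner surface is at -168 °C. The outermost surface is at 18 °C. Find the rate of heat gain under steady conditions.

Each spherical layer contributes R = (1/r_i − 1/r_o)/(4πk):
R_cast iron shell = (1/0.085 − 1/0.105)/(4π×51.8) = 0.003443 K/W
R_multilayer super-insulation = (1/0.105 − 1/0.15)/(4π×0.00109) = 208.6 K/W
R_total = 208.6 K/W
Q = ΔT/R_total = 186/208.6

Q ≈ 0.892 W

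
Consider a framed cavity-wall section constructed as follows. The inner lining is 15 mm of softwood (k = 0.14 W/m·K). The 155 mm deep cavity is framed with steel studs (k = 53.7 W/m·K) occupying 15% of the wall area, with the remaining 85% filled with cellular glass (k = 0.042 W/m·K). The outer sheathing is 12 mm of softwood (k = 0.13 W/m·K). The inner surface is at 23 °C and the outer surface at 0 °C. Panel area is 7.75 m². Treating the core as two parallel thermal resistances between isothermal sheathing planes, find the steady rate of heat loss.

Sheathing layers in series; stud and cavity paths in parallel between them.
R_inner = 0.015/(0.14×7.75) = 0.01382 K/W
R_stud  = 0.155/(53.7×0.15×7.75) = 0.002483 K/W
R_cav   = 0.155/(0.042×0.85×7.75) = 0.5602 K/W
1/R_core = 1/R_stud + 1/R_cav → R_core = 0.002472 K/W
R_outer = 0.012/(0.13×7.75) = 0.01191 K/W
R_total = 0.02821 K/W
Q = ΔT/R_total = 23/0.02821

Q ≈ 815 W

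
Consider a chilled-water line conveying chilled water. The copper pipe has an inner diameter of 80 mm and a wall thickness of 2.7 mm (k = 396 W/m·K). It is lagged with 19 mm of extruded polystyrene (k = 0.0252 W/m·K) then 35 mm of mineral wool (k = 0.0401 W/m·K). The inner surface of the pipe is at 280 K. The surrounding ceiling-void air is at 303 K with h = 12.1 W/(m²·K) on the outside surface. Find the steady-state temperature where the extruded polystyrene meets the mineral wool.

Per-layer cylindrical resistances, series-summed:
R_copper pipe wall = ln(42.7/40)/(2π×396×1) = 2.625×10^-5 K/W
R_extruded polystyrene = ln(61.7/42.7)/(2π×0.0252×1) = 2.325 K/W
R_mineral wool = ln(96.7/61.7)/(2π×0.0401×1) = 1.783 K/W
R_outer film = 1/(h_o·2πr_oL) = 1/(12.1×2π×0.0967×1) = 0.136 K/W
R_total = 4.244 K/W
Q = ΔT/R_total = 23/4.244
Q = 5.42 W/m
T_interface = T_inner + Q·ΣR(inner→interface) = 280 + 5.42×2.325

T ≈ 293 K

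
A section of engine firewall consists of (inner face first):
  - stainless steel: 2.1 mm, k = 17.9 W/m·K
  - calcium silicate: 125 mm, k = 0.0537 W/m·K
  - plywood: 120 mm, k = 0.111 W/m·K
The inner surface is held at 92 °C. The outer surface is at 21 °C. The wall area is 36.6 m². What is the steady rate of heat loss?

Series thermal resistances:
R_stainless steel = L/(kA) = 0.0021/(17.9×36.6) = 3.205×10^-6 K/W
R_calcium silicate = L/(kA) = 0.125/(0.0537×36.6) = 0.0636 K/W
R_plywood = L/(kA) = 0.12/(0.111×36.6) = 0.02954 K/W
R_total = 0.09314 K/W
Q = ΔT / R_total = 71 / 0.09314

Q ≈ 762 W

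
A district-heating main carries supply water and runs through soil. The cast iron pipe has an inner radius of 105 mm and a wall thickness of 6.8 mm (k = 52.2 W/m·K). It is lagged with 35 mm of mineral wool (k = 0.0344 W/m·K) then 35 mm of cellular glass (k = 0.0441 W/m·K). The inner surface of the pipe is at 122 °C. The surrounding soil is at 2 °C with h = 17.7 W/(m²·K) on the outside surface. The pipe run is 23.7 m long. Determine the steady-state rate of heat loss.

Cylindrical conduction, so R = ln(r₂/r₁)/(2πkL) per layer, in series:
R_cast iron pipe wall = ln(111.8/105)/(2π×52.2×23.7) = 8.073×10^-6 K/W
R_mineral wool = ln(146.8/111.8)/(2π×0.0344×23.7) = 0.05317 K/W
R_cellular glass = ln(181.8/146.8)/(2π×0.0441×23.7) = 0.03256 K/W
R_outer film = 1/(h_o·2πr_oL) = 1/(17.7×2π×0.1818×23.7) = 0.002087 K/W
R_total = 0.08783 K/W
Q = ΔT/R_total = 120/0.08783

Q ≈ 1370 W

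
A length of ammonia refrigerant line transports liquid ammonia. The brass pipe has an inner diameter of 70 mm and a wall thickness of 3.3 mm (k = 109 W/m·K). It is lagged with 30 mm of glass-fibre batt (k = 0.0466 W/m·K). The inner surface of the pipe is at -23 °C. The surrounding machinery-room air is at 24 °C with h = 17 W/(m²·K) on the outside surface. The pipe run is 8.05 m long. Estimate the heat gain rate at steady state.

Q ≈ 179 W

Cylindrical conduction, so R = ln(r₂/r₁)/(2πkL) per layer, in series:
R_brass pipe wall = ln(38.3/35)/(2π×109×8.05) = 1.634×10^-5 K/W
R_glass-fibre batt = ln(68.3/38.3)/(2π×0.0466×8.05) = 0.2454 K/W
R_outer film = 1/(h_o·2πr_oL) = 1/(17×2π×0.0683×8.05) = 0.01703 K/W
R_total = 0.2625 K/W
Q = ΔT/R_total = 47/0.2625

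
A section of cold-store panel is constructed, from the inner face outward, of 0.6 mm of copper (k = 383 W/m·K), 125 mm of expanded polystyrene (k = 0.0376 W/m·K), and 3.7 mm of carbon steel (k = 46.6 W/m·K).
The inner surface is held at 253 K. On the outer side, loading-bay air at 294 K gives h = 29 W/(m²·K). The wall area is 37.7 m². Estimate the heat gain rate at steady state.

Thermal resistances in series:
R_copper = L/(kA) = 0.0006/(383×37.7) = 4.155×10^-8 K/W
R_expanded polystyrene = L/(kA) = 0.125/(0.0376×37.7) = 0.08818 K/W
R_carbon steel = L/(kA) = 0.0037/(46.6×37.7) = 2.106×10^-6 K/W
R_outer film = 1/(h_o·A) = 1/(29×37.7) = 9.147×10^-4 K/W
R_total = 0.0891 K/W
Q = ΔT / R_total = 41 / 0.0891

Q ≈ 460 W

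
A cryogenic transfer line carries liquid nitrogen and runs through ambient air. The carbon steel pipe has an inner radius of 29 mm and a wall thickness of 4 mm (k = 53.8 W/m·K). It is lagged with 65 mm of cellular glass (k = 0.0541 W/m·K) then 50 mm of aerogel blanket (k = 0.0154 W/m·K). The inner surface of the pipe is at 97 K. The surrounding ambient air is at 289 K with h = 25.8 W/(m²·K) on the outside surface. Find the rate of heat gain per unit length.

q′ ≈ 25.6 W/m

Per-layer cylindrical resistances, series-summed:
R_carbon steel pipe wall = ln(33/29)/(2π×53.8×1) = 3.822×10^-4 K/W
R_cellular glass = ln(98/33)/(2π×0.0541×1) = 3.202 K/W
R_aerogel blanket = ln(148/98)/(2π×0.0154×1) = 4.26 K/W
R_outer film = 1/(h_o·2πr_oL) = 1/(25.8×2π×0.148×1) = 0.04168 K/W
R_total = 7.505 K/W
Q = ΔT/R_total = 192/7.505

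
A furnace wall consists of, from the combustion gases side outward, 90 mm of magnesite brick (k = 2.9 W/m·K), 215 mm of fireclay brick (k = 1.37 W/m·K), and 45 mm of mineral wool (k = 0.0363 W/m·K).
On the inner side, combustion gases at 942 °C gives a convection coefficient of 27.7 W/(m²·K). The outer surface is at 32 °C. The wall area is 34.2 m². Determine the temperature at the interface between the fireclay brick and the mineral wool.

T ≈ 803 °C

Using the resistance-network approach (series):
R_inner film = 1/(h_i·A) = 1/(27.7×34.2) = 0.001056 K/W
R_magnesite brick = L/(kA) = 0.09/(2.9×34.2) = 9.074×10^-4 K/W
R_fireclay brick = L/(kA) = 0.215/(1.37×34.2) = 0.004589 K/W
R_mineral wool = L/(kA) = 0.045/(0.0363×34.2) = 0.03625 K/W
R_total = 0.0428 K/W;  Q = ΔT/R_total = 910/0.0428 = 21260 W
T_interface = T_inner − Q·ΣR(inner→interface) = 942 − 21300×0.006552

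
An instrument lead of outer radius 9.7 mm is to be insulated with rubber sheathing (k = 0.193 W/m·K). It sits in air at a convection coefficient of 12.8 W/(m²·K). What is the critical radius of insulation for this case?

r_cr ≈ 15.1 mm

For a cylinder r_cr = k/h = 0.193/12.8
r_cr = 15.1 mm; since the bare radius (9.7 mm) is below r_cr, adding a thin layer of insulation will *increase* heat loss.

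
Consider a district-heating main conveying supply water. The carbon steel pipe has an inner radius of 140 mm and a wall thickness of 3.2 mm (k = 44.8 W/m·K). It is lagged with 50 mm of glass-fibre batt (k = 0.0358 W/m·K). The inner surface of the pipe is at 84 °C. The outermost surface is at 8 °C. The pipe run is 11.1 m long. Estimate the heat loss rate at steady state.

Radial resistances (cylindrical: R_cond = ln(r_o/r_i)/(2πkL), R_conv = 1/(h·2πrL)):
R_carbon steel pipe wall = ln(143.2/140)/(2π×44.8×11.1) = 7.233×10^-6 K/W
R_glass-fibre batt = ln(193.2/143.2)/(2π×0.0358×11.1) = 0.1199 K/W
R_total = 0.12 K/W
Q = ΔT/R_total = 76/0.12

Q ≈ 634 W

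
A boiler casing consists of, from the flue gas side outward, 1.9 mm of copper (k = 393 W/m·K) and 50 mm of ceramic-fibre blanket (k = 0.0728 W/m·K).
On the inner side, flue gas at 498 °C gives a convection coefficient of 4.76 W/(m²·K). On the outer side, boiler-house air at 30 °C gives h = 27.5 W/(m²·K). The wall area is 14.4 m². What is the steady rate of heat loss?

Model the wall as resistances in series:
R_inner film = 1/(h_i·A) = 1/(4.76×14.4) = 0.01459 K/W
R_copper = L/(kA) = 0.0019/(393×14.4) = 3.357×10^-7 K/W
R_ceramic-fibre blanket = L/(kA) = 0.05/(0.0728×14.4) = 0.0477 K/W
R_outer film = 1/(h_o·A) = 1/(27.5×14.4) = 0.002525 K/W
R_total = 0.06481 K/W
Q = ΔT / R_total = 468 / 0.06481

Q ≈ 7220 W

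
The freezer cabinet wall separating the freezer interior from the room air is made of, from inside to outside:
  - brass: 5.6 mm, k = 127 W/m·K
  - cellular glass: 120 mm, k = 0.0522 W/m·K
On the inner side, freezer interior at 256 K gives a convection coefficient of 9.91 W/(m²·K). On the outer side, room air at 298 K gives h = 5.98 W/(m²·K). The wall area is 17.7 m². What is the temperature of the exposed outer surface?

Using the resistance-network approach (series):
R_inner film = 1/(h_i·A) = 1/(9.91×17.7) = 0.005701 K/W
R_brass = L/(kA) = 0.0056/(127×17.7) = 2.491×10^-6 K/W
R_cellular glass = L/(kA) = 0.12/(0.0522×17.7) = 0.1299 K/W
R_outer film = 1/(h_o·A) = 1/(5.98×17.7) = 0.009448 K/W
R_total = 0.145 K/W;  Q = ΔT/R_total = 42/0.145 = 289.6 W
T_interface = T_inner + Q·ΣR(inner→interface) = 256 + 290×0.1356

T ≈ 295 K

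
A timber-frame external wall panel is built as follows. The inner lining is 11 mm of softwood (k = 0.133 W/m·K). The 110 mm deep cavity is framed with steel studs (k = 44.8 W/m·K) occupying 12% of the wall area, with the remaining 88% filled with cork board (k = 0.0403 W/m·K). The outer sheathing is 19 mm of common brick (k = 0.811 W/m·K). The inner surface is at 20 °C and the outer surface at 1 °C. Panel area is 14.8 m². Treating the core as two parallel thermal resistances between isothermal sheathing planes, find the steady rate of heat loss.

Sheathing layers in series; stud and cavity paths in parallel between them.
R_inner = 0.011/(0.133×14.8) = 0.005588 K/W
R_stud  = 0.11/(44.8×0.12×14.8) = 0.001383 K/W
R_cav   = 0.11/(0.0403×0.88×14.8) = 0.2096 K/W
1/R_core = 1/R_stud + 1/R_cav → R_core = 0.001373 K/W
R_outer = 0.019/(0.811×14.8) = 0.001583 K/W
R_total = 0.008545 K/W
Q = ΔT/R_total = 19/0.008545

Q ≈ 2220 W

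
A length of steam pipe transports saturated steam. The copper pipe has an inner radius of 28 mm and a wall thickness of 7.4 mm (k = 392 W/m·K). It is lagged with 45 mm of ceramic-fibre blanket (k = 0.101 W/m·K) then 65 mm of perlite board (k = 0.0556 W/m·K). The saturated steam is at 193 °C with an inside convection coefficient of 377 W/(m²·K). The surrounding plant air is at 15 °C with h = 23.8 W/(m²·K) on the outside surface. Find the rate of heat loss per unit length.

For a radial system each layer contributes R = ln(r_out/r_in)/(2πkL); films add R = 1/(hA).
R_inner film = 1/(h_i·2πr₁L) = 1/(377×2π×0.028×1) = 0.01508 K/W
R_copper pipe wall = ln(35.4/28)/(2π×392×1) = 9.521×10^-5 K/W
R_ceramic-fibre blanket = ln(80.4/35.4)/(2π×0.101×1) = 1.293 K/W
R_perlite board = ln(145.4/80.4)/(2π×0.0556×1) = 1.696 K/W
R_outer film = 1/(h_o·2πr_oL) = 1/(23.8×2π×0.1454×1) = 0.04599 K/W
R_total = 3.05 K/W
Q = ΔT/R_total = 178/3.05

q′ ≈ 58.4 W/m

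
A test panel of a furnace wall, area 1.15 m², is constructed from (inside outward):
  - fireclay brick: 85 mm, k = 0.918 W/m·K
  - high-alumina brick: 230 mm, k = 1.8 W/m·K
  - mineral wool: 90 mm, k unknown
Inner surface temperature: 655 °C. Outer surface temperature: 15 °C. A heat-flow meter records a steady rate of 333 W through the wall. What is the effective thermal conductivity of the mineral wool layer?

k ≈ 0.0452 W/(m·K)

Thermal resistances in series:
R_fireclay brick = L/(kA) = 0.085/(0.918×1.15) = 0.08052 K/W
R_high-alumina brick = L/(kA) = 0.23/(1.8×1.15) = 0.1111 K/W
Sum of known resistances R_other = 0.1916 K/W
Total R = ΔT/Q = 640/333 = 1.922 K/W
R_mineral wool = R_total − R_other = 1.73 K/W
k = L/(R·A) = 0.09/(1.73×1.15)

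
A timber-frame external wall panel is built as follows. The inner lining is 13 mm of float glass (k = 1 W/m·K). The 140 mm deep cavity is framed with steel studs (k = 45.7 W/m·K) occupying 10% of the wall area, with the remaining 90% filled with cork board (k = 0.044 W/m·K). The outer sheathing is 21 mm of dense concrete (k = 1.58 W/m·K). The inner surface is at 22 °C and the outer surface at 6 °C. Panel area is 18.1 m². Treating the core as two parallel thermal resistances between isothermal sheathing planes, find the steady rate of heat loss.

Q ≈ 5110 W

Sheathing layers in series; stud and cavity paths in parallel between them.
R_inner = 0.013/(1×18.1) = 7.182×10^-4 K/W
R_stud  = 0.14/(45.7×0.1×18.1) = 0.001693 K/W
R_cav   = 0.14/(0.044×0.9×18.1) = 0.1953 K/W
1/R_core = 1/R_stud + 1/R_cav → R_core = 0.001678 K/W
R_outer = 0.021/(1.58×18.1) = 7.343×10^-4 K/W
R_total = 0.003131 K/W
Q = ΔT/R_total = 16/0.003131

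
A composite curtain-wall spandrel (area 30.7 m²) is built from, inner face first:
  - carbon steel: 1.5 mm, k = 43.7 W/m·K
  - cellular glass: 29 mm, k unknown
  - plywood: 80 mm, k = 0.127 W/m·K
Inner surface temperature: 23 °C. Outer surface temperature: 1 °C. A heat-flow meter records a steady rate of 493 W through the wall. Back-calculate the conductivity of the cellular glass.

Treating each layer as a thermal resistance in series:
R_carbon steel = L/(kA) = 0.0015/(43.7×30.7) = 1.118×10^-6 K/W
R_plywood = L/(kA) = 0.08/(0.127×30.7) = 0.02052 K/W
Sum of known resistances R_other = 0.02052 K/W
Total R = ΔT/Q = 22/493 = 0.04462 K/W
R_cellular glass = R_total − R_other = 0.02411 K/W
k = L/(R·A) = 0.029/(0.02411×30.7)

k ≈ 0.0392 W/(m·K)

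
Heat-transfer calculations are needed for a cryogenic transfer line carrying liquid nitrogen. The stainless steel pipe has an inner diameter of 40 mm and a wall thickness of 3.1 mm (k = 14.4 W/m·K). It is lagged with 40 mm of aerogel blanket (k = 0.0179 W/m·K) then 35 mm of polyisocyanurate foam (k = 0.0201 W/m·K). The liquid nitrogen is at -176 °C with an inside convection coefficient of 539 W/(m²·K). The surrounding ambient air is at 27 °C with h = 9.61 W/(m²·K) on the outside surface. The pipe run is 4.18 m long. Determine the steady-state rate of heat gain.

Cylindrical conduction, so R = ln(r₂/r₁)/(2πkL) per layer, in series:
R_inner film = 1/(h_i·2πr₁L) = 1/(539×2π×0.02×4.18) = 0.003532 K/W
R_stainless steel pipe wall = ln(23.1/20)/(2π×14.4×4.18) = 3.81×10^-4 K/W
R_aerogel blanket = ln(63.1/23.1)/(2π×0.0179×4.18) = 2.138 K/W
R_polyisocyanurate foam = ln(98.1/63.1)/(2π×0.0201×4.18) = 0.8359 K/W
R_outer film = 1/(h_o·2πr_oL) = 1/(9.61×2π×0.0981×4.18) = 0.04039 K/W
R_total = 3.018 K/W
Q = ΔT/R_total = 203/3.018

Q ≈ 67.3 W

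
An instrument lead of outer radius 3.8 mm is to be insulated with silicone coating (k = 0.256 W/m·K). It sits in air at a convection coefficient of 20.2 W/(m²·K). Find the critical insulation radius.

For a cylinder r_cr = k/h = 0.256/20.2
r_cr = 12.7 mm; since the bare radius (3.8 mm) is below r_cr, adding a thin layer of insulation will *increase* heat loss.

r_cr ≈ 12.7 mm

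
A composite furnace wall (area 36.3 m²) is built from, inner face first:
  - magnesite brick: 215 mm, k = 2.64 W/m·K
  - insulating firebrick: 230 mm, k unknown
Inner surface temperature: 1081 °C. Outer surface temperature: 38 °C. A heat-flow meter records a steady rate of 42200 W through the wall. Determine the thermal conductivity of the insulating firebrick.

Using the resistance-network approach (series):
R_magnesite brick = L/(kA) = 0.215/(2.64×36.3) = 0.002244 K/W
Sum of known resistances R_other = 0.002244 K/W
Total R = ΔT/Q = 1043/42200 = 0.02472 K/W
R_insulating firebrick = R_total − R_other = 0.02247 K/W
k = L/(R·A) = 0.23/(0.02247×36.3)

k ≈ 0.282 W/(m·K)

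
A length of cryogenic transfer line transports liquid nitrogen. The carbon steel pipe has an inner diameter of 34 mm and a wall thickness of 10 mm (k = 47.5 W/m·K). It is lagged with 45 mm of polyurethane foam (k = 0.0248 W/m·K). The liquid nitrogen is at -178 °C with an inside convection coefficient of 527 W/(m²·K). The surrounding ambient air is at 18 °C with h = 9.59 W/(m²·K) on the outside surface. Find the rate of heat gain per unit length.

For a radial system each layer contributes R = ln(r_out/r_in)/(2πkL); films add R = 1/(hA).
R_inner film = 1/(h_i·2πr₁L) = 1/(527×2π×0.017×1) = 0.01776 K/W
R_carbon steel pipe wall = ln(27/17)/(2π×47.5×1) = 0.00155 K/W
R_polyurethane foam = ln(72/27)/(2π×0.0248×1) = 6.295 K/W
R_outer film = 1/(h_o·2πr_oL) = 1/(9.59×2π×0.072×1) = 0.2305 K/W
R_total = 6.544 K/W
Q = ΔT/R_total = 196/6.544

q′ ≈ 29.9 W/m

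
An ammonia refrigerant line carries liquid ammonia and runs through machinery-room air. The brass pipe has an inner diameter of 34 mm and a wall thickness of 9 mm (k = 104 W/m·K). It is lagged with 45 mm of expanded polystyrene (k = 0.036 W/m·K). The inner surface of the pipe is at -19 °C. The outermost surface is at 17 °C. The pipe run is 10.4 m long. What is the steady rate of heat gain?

Q ≈ 84.3 W

For a radial system each layer contributes R = ln(r_out/r_in)/(2πkL); films add R = 1/(hA).
R_brass pipe wall = ln(26/17)/(2π×104×10.4) = 6.252×10^-5 K/W
R_expanded polystyrene = ln(71/26)/(2π×0.036×10.4) = 0.427 K/W
R_total = 0.4271 K/W
Q = ΔT/R_total = 36/0.4271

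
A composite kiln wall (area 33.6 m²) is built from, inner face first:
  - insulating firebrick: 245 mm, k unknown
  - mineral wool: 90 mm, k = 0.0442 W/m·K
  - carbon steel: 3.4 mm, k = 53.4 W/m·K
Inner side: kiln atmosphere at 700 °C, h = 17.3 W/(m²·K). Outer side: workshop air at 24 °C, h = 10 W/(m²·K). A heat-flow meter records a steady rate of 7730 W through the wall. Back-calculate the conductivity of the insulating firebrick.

Using the resistance-network approach (series):
R_inner film = 1/(h_i·A) = 1/(17.3×33.6) = 0.00172 K/W
R_mineral wool = L/(kA) = 0.09/(0.0442×33.6) = 0.0606 K/W
R_carbon steel = L/(kA) = 0.0034/(53.4×33.6) = 1.895×10^-6 K/W
R_outer film = 1/(h_o·A) = 1/(10×33.6) = 0.002976 K/W
Sum of known resistances R_other = 0.0653 K/W
Total R = ΔT/Q = 676/7730 = 0.08745 K/W
R_insulating firebrick = R_total − R_other = 0.02215 K/W
k = L/(R·A) = 0.245/(0.02215×33.6)

k ≈ 0.329 W/(m·K)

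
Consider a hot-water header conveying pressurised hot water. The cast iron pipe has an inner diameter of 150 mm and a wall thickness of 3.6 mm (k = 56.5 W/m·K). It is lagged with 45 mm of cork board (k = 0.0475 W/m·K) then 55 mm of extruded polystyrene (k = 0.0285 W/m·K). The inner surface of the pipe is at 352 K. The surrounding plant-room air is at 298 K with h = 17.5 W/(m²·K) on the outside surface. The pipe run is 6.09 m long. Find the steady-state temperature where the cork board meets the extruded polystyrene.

T ≈ 329 K

Per-layer cylindrical resistances, series-summed:
R_cast iron pipe wall = ln(78.6/75)/(2π×56.5×6.09) = 2.169×10^-5 K/W
R_cork board = ln(123.6/78.6)/(2π×0.0475×6.09) = 0.2491 K/W
R_extruded polystyrene = ln(178.6/123.6)/(2π×0.0285×6.09) = 0.3375 K/W
R_outer film = 1/(h_o·2πr_oL) = 1/(17.5×2π×0.1786×6.09) = 0.008361 K/W
R_total = 0.595 K/W
Q = ΔT/R_total = 54/0.595
Q = 90.8 W
T_interface = T_inner − Q·ΣR(inner→interface) = 352 − 90.8×0.2491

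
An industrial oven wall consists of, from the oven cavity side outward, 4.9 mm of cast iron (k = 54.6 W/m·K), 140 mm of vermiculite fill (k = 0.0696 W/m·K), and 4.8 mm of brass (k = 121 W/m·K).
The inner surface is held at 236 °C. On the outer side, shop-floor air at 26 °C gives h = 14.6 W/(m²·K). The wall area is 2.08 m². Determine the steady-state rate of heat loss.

Q ≈ 210 W

Model the wall as resistances in series:
R_cast iron = L/(kA) = 0.0049/(54.6×2.08) = 4.315×10^-5 K/W
R_vermiculite fill = L/(kA) = 0.14/(0.0696×2.08) = 0.9671 K/W
R_brass = L/(kA) = 0.0048/(121×2.08) = 1.907×10^-5 K/W
R_outer film = 1/(h_o·A) = 1/(14.6×2.08) = 0.03293 K/W
R_total = 1 K/W
Q = ΔT / R_total = 210 / 1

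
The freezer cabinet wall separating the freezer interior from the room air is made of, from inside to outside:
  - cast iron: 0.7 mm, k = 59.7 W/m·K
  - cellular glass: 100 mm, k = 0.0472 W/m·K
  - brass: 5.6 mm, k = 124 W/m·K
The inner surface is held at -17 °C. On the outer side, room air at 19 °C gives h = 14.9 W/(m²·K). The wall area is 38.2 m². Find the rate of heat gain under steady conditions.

Q ≈ 629 W

Series thermal resistances:
R_cast iron = L/(kA) = 0.0007/(59.7×38.2) = 3.069×10^-7 K/W
R_cellular glass = L/(kA) = 0.1/(0.0472×38.2) = 0.05546 K/W
R_brass = L/(kA) = 0.0056/(124×38.2) = 1.182×10^-6 K/W
R_outer film = 1/(h_o·A) = 1/(14.9×38.2) = 0.001757 K/W
R_total = 0.05722 K/W
Q = ΔT / R_total = 36 / 0.05722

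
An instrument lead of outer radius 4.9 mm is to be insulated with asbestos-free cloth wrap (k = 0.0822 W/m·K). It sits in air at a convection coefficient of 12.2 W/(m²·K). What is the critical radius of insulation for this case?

r_cr ≈ 6.74 mm

For a cylinder r_cr = k/h = 0.0822/12.2
r_cr = 6.74 mm; since the bare radius (4.9 mm) is below r_cr, adding a thin layer of insulation will *increase* heat loss.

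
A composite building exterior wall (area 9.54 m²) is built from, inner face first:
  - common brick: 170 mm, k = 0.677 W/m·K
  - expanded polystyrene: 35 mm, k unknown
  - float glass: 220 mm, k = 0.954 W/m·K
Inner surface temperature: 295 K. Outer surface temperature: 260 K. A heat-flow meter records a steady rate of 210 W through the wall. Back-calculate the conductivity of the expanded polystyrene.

Series thermal resistances:
R_common brick = L/(kA) = 0.17/(0.677×9.54) = 0.02632 K/W
R_float glass = L/(kA) = 0.22/(0.954×9.54) = 0.02417 K/W
Sum of known resistances R_other = 0.05049 K/W
Total R = ΔT/Q = 35/210 = 0.1667 K/W
R_expanded polystyrene = R_total − R_other = 0.1162 K/W
k = L/(R·A) = 0.035/(0.1162×9.54)

k ≈ 0.0316 W/(m·K)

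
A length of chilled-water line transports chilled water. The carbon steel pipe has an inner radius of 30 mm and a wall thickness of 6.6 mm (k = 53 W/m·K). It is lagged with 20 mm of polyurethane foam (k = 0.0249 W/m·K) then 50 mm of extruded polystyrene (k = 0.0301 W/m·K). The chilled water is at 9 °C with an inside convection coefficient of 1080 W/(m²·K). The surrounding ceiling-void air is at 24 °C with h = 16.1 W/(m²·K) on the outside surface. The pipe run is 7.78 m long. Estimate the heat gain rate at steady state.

Radial resistances (cylindrical: R_cond = ln(r_o/r_i)/(2πkL), R_conv = 1/(h·2πrL)):
R_inner film = 1/(h_i·2πr₁L) = 1/(1080×2π×0.03×7.78) = 6.314×10^-4 K/W
R_carbon steel pipe wall = ln(36.6/30)/(2π×53×7.78) = 7.675×10^-5 K/W
R_polyurethane foam = ln(56.6/36.6)/(2π×0.0249×7.78) = 0.3582 K/W
R_extruded polystyrene = ln(106.6/56.6)/(2π×0.0301×7.78) = 0.4303 K/W
R_outer film = 1/(h_o·2πr_oL) = 1/(16.1×2π×0.1066×7.78) = 0.01192 K/W
R_total = 0.8011 K/W
Q = ΔT/R_total = 15/0.8011

Q ≈ 18.7 W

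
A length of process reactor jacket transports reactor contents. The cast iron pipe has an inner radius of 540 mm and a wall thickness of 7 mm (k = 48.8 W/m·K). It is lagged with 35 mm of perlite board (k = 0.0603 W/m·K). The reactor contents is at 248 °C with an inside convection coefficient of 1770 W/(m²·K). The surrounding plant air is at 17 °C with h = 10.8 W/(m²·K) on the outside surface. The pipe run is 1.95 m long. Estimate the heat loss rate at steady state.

Cylindrical conduction, so R = ln(r₂/r₁)/(2πkL) per layer, in series:
R_inner film = 1/(h_i·2πr₁L) = 1/(1770×2π×0.54×1.95) = 8.539×10^-5 K/W
R_cast iron pipe wall = ln(547/540)/(2π×48.8×1.95) = 2.154×10^-5 K/W
R_perlite board = ln(582/547)/(2π×0.0603×1.95) = 0.08395 K/W
R_outer film = 1/(h_o·2πr_oL) = 1/(10.8×2π×0.582×1.95) = 0.01298 K/W
R_total = 0.09704 K/W
Q = ΔT/R_total = 231/0.09704

Q ≈ 2380 W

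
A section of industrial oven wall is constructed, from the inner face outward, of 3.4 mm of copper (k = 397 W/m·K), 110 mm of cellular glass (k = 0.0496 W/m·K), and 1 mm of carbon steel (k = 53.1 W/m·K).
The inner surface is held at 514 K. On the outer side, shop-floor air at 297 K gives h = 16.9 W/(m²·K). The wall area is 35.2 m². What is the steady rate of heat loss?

Using the resistance-network approach (series):
R_copper = L/(kA) = 0.0034/(397×35.2) = 2.433×10^-7 K/W
R_cellular glass = L/(kA) = 0.11/(0.0496×35.2) = 0.063 K/W
R_carbon steel = L/(kA) = 0.001/(53.1×35.2) = 5.35×10^-7 K/W
R_outer film = 1/(h_o·A) = 1/(16.9×35.2) = 0.001681 K/W
R_total = 0.06469 K/W
Q = ΔT / R_total = 217 / 0.06469

Q ≈ 3350 W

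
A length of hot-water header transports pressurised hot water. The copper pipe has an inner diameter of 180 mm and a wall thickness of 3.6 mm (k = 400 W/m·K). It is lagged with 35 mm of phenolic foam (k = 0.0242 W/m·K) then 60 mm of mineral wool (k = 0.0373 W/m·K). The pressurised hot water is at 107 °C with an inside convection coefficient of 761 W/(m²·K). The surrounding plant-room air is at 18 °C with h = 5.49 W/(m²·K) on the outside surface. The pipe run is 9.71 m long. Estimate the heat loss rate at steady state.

Q ≈ 223 W

Treating each annulus and film as a series resistance:
R_inner film = 1/(h_i·2πr₁L) = 1/(761×2π×0.09×9.71) = 2.393×10^-4 K/W
R_copper pipe wall = ln(93.6/90)/(2π×400×9.71) = 1.607×10^-6 K/W
R_phenolic foam = ln(128.6/93.6)/(2π×0.0242×9.71) = 0.2152 K/W
R_mineral wool = ln(188.6/128.6)/(2π×0.0373×9.71) = 0.1683 K/W
R_outer film = 1/(h_o·2πr_oL) = 1/(5.49×2π×0.1886×9.71) = 0.01583 K/W
R_total = 0.3995 K/W
Q = ΔT/R_total = 89/0.3995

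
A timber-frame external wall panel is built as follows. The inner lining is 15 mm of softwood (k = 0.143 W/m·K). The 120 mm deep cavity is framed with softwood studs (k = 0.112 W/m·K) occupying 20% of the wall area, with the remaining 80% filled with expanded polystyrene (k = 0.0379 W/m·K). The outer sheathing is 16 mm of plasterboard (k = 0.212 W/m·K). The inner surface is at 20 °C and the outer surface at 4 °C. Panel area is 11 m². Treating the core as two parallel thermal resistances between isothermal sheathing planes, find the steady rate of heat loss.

Sheathing layers in series; stud and cavity paths in parallel between them.
R_inner = 0.015/(0.143×11) = 0.009536 K/W
R_stud  = 0.12/(0.112×0.2×11) = 0.487 K/W
R_cav   = 0.12/(0.0379×0.8×11) = 0.3598 K/W
1/R_core = 1/R_stud + 1/R_cav → R_core = 0.2069 K/W
R_outer = 0.016/(0.212×11) = 0.006861 K/W
R_total = 0.2233 K/W
Q = ΔT/R_total = 16/0.2233

Q ≈ 71.6 W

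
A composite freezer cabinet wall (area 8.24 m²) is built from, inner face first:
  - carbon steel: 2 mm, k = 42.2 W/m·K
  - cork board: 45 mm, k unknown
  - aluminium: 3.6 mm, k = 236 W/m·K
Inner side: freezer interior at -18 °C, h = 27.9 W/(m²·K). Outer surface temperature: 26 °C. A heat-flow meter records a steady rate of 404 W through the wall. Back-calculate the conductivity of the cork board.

Series thermal resistances:
R_inner film = 1/(h_i·A) = 1/(27.9×8.24) = 0.00435 K/W
R_carbon steel = L/(kA) = 0.002/(42.2×8.24) = 5.752×10^-6 K/W
R_aluminium = L/(kA) = 0.0036/(236×8.24) = 1.851×10^-6 K/W
Sum of known resistances R_other = 0.004357 K/W
Total R = ΔT/Q = 44/404 = 0.1089 K/W
R_cork board = R_total − R_other = 0.1046 K/W
k = L/(R·A) = 0.045/(0.1046×8.24)

k ≈ 0.0522 W/(m·K)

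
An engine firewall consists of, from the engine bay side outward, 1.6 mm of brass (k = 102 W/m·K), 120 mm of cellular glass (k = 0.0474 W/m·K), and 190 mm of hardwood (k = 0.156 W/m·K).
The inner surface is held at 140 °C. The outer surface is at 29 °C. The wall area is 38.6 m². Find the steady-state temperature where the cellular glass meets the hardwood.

Series thermal resistances:
R_brass = L/(kA) = 0.0016/(102×38.6) = 4.064×10^-7 K/W
R_cellular glass = L/(kA) = 0.12/(0.0474×38.6) = 0.06559 K/W
R_hardwood = L/(kA) = 0.19/(0.156×38.6) = 0.03155 K/W
R_total = 0.09714 K/W;  Q = ΔT/R_total = 111/0.09714 = 1143 W
T_interface = T_inner − Q·ΣR(inner→interface) = 140 − 1140×0.06559

T ≈ 65.1 °C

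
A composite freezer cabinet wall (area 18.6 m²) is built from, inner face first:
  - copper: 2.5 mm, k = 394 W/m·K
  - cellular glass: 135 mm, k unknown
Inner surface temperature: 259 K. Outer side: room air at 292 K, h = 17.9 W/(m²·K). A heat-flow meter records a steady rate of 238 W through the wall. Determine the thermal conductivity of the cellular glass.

Series thermal resistances:
R_copper = L/(kA) = 0.0025/(394×18.6) = 3.411×10^-7 K/W
R_outer film = 1/(h_o·A) = 1/(17.9×18.6) = 0.003004 K/W
Sum of known resistances R_other = 0.003004 K/W
Total R = ΔT/Q = 33/238 = 0.1387 K/W
R_cellular glass = R_total − R_other = 0.1357 K/W
k = L/(R·A) = 0.135/(0.1357×18.6)

k ≈ 0.0535 W/(m·K)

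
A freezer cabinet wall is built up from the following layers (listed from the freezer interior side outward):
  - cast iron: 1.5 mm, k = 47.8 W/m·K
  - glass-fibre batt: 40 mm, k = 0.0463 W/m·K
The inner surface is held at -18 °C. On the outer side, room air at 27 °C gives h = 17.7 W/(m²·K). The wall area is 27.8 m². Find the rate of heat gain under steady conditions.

Q ≈ 1360 W

Series thermal resistances:
R_cast iron = L/(kA) = 0.0015/(47.8×27.8) = 1.129×10^-6 K/W
R_glass-fibre batt = L/(kA) = 0.04/(0.0463×27.8) = 0.03108 K/W
R_outer film = 1/(h_o·A) = 1/(17.7×27.8) = 0.002032 K/W
R_total = 0.03311 K/W
Q = ΔT / R_total = 45 / 0.03311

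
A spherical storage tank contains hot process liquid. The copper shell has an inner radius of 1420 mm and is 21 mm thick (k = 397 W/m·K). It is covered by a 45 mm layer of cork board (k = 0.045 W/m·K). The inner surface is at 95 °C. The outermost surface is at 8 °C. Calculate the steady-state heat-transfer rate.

Q ≈ 2340 W

For a spherical shell R = (1/r₁ − 1/r₂)/(4πk); film R = 1/(h·4πr²). In series:
R_copper shell = (1/1.42 − 1/1.441)/(4π×397) = 2.057×10^-6 K/W
R_cork board = (1/1.441 − 1/1.486)/(4π×0.045) = 0.03716 K/W
R_total = 0.03716 K/W
Q = ΔT/R_total = 87/0.03716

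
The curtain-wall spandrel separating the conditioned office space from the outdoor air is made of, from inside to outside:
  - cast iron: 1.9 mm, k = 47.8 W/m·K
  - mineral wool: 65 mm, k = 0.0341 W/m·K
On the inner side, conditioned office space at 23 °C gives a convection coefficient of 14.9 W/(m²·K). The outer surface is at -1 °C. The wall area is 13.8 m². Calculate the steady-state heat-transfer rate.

Q ≈ 168 W

Thermal resistances in series:
R_inner film = 1/(h_i·A) = 1/(14.9×13.8) = 0.004863 K/W
R_cast iron = L/(kA) = 0.0019/(47.8×13.8) = 2.88×10^-6 K/W
R_mineral wool = L/(kA) = 0.065/(0.0341×13.8) = 0.1381 K/W
R_total = 0.143 K/W
Q = ΔT / R_total = 24 / 0.143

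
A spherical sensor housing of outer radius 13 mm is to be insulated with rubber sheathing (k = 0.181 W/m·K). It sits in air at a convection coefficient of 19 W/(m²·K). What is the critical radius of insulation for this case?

For a sphere r_cr = 2k/h = 2×0.181/19
r_cr = 19.1 mm; since the bare radius (13 mm) is below r_cr, adding a thin layer of insulation will *increase* heat loss.

r_cr ≈ 19.1 mm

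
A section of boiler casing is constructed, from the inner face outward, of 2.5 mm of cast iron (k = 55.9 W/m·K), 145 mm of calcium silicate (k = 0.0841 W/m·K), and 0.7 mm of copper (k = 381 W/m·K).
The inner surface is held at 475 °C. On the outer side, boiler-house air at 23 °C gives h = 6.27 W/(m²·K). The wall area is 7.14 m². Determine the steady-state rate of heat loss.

Q ≈ 1710 W

Treating each layer as a thermal resistance in series:
R_cast iron = L/(kA) = 0.0025/(55.9×7.14) = 6.264×10^-6 K/W
R_calcium silicate = L/(kA) = 0.145/(0.0841×7.14) = 0.2415 K/W
R_copper = L/(kA) = 0.0007/(381×7.14) = 2.573×10^-7 K/W
R_outer film = 1/(h_o·A) = 1/(6.27×7.14) = 0.02234 K/W
R_total = 0.2638 K/W
Q = ΔT / R_total = 452 / 0.2638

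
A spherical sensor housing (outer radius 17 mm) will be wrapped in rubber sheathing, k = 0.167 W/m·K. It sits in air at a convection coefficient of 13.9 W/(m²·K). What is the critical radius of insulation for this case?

For a sphere r_cr = 2k/h = 2×0.167/13.9
r_cr = 24 mm; since the bare radius (17 mm) is below r_cr, adding a thin layer of insulation will *increase* heat loss.

r_cr ≈ 24 mm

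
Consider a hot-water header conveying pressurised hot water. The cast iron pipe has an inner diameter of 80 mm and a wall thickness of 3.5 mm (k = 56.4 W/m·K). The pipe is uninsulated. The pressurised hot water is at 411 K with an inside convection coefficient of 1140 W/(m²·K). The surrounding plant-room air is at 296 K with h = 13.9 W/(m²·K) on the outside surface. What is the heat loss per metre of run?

Treating each annulus and film as a series resistance:
R_inner film = 1/(h_i·2πr₁L) = 1/(1140×2π×0.04×1) = 0.00349 K/W
R_cast iron pipe wall = ln(43.5/40)/(2π×56.4×1) = 2.367×10^-4 K/W
R_outer film = 1/(h_o·2πr_oL) = 1/(13.9×2π×0.0435×1) = 0.2632 K/W
R_total = 0.2669 K/W
Q = ΔT/R_total = 115/0.2669

q′ ≈ 431 W/m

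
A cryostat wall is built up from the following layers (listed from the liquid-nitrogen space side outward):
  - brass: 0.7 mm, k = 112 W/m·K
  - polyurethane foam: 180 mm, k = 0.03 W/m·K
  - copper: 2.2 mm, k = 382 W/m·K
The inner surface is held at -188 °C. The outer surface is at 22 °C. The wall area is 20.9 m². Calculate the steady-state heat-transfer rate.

Q ≈ 731 W

Treating each layer as a thermal resistance in series:
R_brass = L/(kA) = 0.0007/(112×20.9) = 2.99×10^-7 K/W
R_polyurethane foam = L/(kA) = 0.18/(0.03×20.9) = 0.2871 K/W
R_copper = L/(kA) = 0.0022/(382×20.9) = 2.756×10^-7 K/W
R_total = 0.2871 K/W
Q = ΔT / R_total = 210 / 0.2871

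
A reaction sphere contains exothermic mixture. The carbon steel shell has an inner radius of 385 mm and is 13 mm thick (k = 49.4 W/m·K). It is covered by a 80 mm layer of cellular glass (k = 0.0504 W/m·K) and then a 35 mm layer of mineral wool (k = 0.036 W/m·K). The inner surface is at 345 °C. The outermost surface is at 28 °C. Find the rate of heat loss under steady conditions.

Each spherical layer contributes R = (1/r_i − 1/r_o)/(4πk):
R_carbon steel shell = (1/0.385 − 1/0.398)/(4π×49.4) = 1.367×10^-4 K/W
R_cellular glass = (1/0.398 − 1/0.478)/(4π×0.0504) = 0.664 K/W
R_mineral wool = (1/0.478 − 1/0.513)/(4π×0.036) = 0.3155 K/W
R_total = 0.9796 K/W
Q = ΔT/R_total = 317/0.9796

Q ≈ 324 W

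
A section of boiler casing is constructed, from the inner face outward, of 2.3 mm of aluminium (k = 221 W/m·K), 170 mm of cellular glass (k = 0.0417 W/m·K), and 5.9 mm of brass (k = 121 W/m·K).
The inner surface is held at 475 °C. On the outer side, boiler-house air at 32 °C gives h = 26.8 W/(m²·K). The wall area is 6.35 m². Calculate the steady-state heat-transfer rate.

Q ≈ 684 W

Series thermal resistances:
R_aluminium = L/(kA) = 0.0023/(221×6.35) = 1.639×10^-6 K/W
R_cellular glass = L/(kA) = 0.17/(0.0417×6.35) = 0.642 K/W
R_brass = L/(kA) = 0.0059/(121×6.35) = 7.679×10^-6 K/W
R_outer film = 1/(h_o·A) = 1/(26.8×6.35) = 0.005876 K/W
R_total = 0.6479 K/W
Q = ΔT / R_total = 443 / 0.6479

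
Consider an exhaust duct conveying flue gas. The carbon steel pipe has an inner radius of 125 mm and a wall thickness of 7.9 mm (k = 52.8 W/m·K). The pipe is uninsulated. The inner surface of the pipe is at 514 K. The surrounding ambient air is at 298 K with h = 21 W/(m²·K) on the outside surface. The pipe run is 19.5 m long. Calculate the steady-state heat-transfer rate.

Q ≈ 73600 W

Treating each annulus and film as a series resistance:
R_carbon steel pipe wall = ln(132.9/125)/(2π×52.8×19.5) = 9.473×10^-6 K/W
R_outer film = 1/(h_o·2πr_oL) = 1/(21×2π×0.1329×19.5) = 0.002924 K/W
R_total = 0.002934 K/W
Q = ΔT/R_total = 216/0.002934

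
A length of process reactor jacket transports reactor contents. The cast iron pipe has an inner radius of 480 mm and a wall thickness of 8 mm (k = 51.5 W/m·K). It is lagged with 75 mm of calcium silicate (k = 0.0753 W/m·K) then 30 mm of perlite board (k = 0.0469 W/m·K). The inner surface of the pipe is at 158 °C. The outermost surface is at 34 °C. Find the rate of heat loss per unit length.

q′ ≈ 259 W/m

Treating each annulus and film as a series resistance:
R_cast iron pipe wall = ln(488/480)/(2π×51.5×1) = 5.108×10^-5 K/W
R_calcium silicate = ln(563/488)/(2π×0.0753×1) = 0.3022 K/W
R_perlite board = ln(593/563)/(2π×0.0469×1) = 0.1762 K/W
R_total = 0.4784 K/W
Q = ΔT/R_total = 124/0.4784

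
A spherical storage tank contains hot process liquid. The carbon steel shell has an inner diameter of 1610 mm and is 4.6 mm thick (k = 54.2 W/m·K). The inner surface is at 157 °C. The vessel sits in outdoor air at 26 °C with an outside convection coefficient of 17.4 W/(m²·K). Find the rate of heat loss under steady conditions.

Q ≈ 18700 W

Each spherical layer contributes R = (1/r_i − 1/r_o)/(4πk):
R_carbon steel shell = (1/0.805 − 1/0.8096)/(4π×54.2) = 1.036×10^-5 K/W
R_outer film = 1/(h·4πr_o²) = 1/(17.4×4π×0.8096²) = 0.006978 K/W
R_total = 0.006988 K/W
Q = ΔT/R_total = 131/0.006988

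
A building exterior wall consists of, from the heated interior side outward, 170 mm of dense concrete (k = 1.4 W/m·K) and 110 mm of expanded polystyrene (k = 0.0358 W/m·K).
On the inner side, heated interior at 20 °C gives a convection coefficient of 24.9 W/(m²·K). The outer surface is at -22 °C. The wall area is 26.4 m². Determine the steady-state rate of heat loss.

Q ≈ 343 W

Treating each layer as a thermal resistance in series:
R_inner film = 1/(h_i·A) = 1/(24.9×26.4) = 0.001521 K/W
R_dense concrete = L/(kA) = 0.17/(1.4×26.4) = 0.0046 K/W
R_expanded polystyrene = L/(kA) = 0.11/(0.0358×26.4) = 0.1164 K/W
R_total = 0.1225 K/W
Q = ΔT / R_total = 42 / 0.1225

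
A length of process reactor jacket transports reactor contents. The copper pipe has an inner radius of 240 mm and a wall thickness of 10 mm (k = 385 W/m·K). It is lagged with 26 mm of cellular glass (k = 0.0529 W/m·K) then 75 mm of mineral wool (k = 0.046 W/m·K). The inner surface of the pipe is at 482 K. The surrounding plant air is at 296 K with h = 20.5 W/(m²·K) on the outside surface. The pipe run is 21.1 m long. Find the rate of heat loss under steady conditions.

Treating each annulus and film as a series resistance:
R_copper pipe wall = ln(250/240)/(2π×385×21.1) = 7.998×10^-7 K/W
R_cellular glass = ln(276/250)/(2π×0.0529×21.1) = 0.01411 K/W
R_mineral wool = ln(351/276)/(2π×0.046×21.1) = 0.03942 K/W
R_outer film = 1/(h_o·2πr_oL) = 1/(20.5×2π×0.351×21.1) = 0.001048 K/W
R_total = 0.05457 K/W
Q = ΔT/R_total = 186/0.05457

Q ≈ 3410 W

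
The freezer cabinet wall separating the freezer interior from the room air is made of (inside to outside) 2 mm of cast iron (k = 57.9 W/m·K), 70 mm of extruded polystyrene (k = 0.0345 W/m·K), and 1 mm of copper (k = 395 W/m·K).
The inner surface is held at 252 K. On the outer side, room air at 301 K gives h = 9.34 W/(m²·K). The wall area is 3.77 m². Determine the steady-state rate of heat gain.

Q ≈ 86.5 W

Thermal resistances in series:
R_cast iron = L/(kA) = 0.002/(57.9×3.77) = 9.162×10^-6 K/W
R_extruded polystyrene = L/(kA) = 0.07/(0.0345×3.77) = 0.5382 K/W
R_copper = L/(kA) = 0.001/(395×3.77) = 6.715×10^-7 K/W
R_outer film = 1/(h_o·A) = 1/(9.34×3.77) = 0.0284 K/W
R_total = 0.5666 K/W
Q = ΔT / R_total = 49 / 0.5666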